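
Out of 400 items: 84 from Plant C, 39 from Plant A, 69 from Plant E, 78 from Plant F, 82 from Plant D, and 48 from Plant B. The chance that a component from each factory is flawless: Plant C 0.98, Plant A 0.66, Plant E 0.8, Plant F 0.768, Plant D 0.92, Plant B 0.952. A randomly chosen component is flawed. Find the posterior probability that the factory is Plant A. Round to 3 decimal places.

Taking complements, P(flawed | each) = Plant C 0.02, Plant A 0.34, Plant E 0.2, Plant F 0.232, Plant D 0.08, Plant B 0.048.
Unnormalized posteriors (prior × likelihood):
  Plant C: 0.21 × 0.02 = 0.0042
  Plant A: 0.0975 × 0.34 = 0.03315
  Plant E: 0.1725 × 0.2 = 0.0345
  Plant F: 0.195 × 0.232 = 0.04524
  Plant D: 0.205 × 0.08 = 0.0164
  Plant B: 0.12 × 0.048 = 0.00576
Total = 0.13925.
P(Plant A | evidence) = 0.03315 / 0.13925 ≈ 0.238.

0.238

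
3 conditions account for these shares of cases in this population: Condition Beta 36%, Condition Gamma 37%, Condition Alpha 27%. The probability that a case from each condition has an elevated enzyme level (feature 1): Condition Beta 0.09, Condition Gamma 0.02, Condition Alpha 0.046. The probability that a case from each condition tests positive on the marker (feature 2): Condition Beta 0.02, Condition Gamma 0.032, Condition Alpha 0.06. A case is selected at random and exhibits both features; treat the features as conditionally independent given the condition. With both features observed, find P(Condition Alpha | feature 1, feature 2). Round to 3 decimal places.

0.457

Unnormalized posteriors (prior × likelihood):
  Condition Beta: 0.36 × 0.09 × 0.02 = 0.000648
  Condition Gamma: 0.37 × 0.02 × 0.032 = 0.0002368
  Condition Alpha: 0.27 × 0.046 × 0.06 = 0.0007452
Normalizing constant = 0.00163.
P(Condition Alpha | evidence) = 0.0007452 / 0.00163 ≈ 0.457.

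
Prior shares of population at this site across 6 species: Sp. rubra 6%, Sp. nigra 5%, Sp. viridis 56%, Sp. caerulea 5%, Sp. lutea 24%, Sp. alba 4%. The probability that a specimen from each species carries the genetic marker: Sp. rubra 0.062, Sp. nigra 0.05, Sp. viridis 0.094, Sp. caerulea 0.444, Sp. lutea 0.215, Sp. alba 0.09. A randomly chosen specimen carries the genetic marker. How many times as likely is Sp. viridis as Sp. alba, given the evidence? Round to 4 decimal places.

Prior × likelihood for each hypothesis:
  Sp. rubra: 0.06 × 0.062 = 0.00372
  Sp. nigra: 0.05 × 0.05 = 0.0025
  Sp. viridis: 0.56 × 0.094 = 0.05264
  Sp. caerulea: 0.05 × 0.444 = 0.0222
  Sp. lutea: 0.24 × 0.215 = 0.0516
  Sp. alba: 0.04 × 0.09 = 0.0036
Total = 0.13626.
The ratio is 0.05264 / 0.0036 (the normalizer cancels) = 14.6222.

14.6222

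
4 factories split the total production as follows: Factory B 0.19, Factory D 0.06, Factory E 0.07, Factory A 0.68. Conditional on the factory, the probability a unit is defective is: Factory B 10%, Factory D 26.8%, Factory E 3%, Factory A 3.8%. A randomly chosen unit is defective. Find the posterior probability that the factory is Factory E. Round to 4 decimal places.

Unnormalized posteriors (prior × likelihood):
  Factory B: 0.19 × 0.1 = 0.019
  Factory D: 0.06 × 0.268 = 0.01608
  Factory E: 0.07 × 0.03 = 0.0021
  Factory A: 0.68 × 0.038 = 0.02584
Normalizing constant = 0.06302.
P(Factory E | evidence) = 0.0021 / 0.06302 ≈ 0.0333.

0.0333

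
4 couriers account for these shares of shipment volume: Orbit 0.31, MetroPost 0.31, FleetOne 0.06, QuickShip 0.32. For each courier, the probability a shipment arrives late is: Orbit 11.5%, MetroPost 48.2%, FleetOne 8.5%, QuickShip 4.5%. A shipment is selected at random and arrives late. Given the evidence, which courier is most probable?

MetroPost

Compute prior × likelihood for every hypothesis:
  Orbit: 0.31 × 0.115 = 0.03565
  MetroPost: 0.31 × 0.482 = 0.14942
  FleetOne: 0.06 × 0.085 = 0.0051
  QuickShip: 0.32 × 0.045 = 0.0144
Sum = 0.20457.
Largest term belongs to MetroPost, so MetroPost is most probable.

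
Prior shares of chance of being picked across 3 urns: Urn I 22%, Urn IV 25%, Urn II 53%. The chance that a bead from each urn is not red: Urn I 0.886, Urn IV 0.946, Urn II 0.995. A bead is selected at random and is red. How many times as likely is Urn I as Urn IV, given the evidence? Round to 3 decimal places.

1.858

Taking complements, P(red | each) = Urn I 0.114, Urn IV 0.054, Urn II 0.005.
By Bayes' rule, posterior ∝ prior × likelihood:
  Urn I: 0.22 × 0.114 = 0.02508
  Urn IV: 0.25 × 0.054 = 0.0135
  Urn II: 0.53 × 0.005 = 0.00265
Sum = 0.04123.
The ratio is 0.02508 / 0.0135 (the normalizer cancels) = 1.858.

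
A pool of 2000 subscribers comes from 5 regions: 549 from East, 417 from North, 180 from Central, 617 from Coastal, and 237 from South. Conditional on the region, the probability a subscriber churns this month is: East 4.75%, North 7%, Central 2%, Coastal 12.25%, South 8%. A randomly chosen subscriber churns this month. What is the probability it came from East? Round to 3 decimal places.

Unnormalized posteriors (prior × likelihood):
  East: 0.2745 × 0.0475 = 0.01303875
  North: 0.2085 × 0.07 = 0.014595
  Central: 0.09 × 0.02 = 0.0018
  Coastal: 0.3085 × 0.1225 = 0.03779125
  South: 0.1185 × 0.08 = 0.00948
Total = 0.076705.
P(East | evidence) = 0.01303875 / 0.076705 ≈ 0.170.

0.170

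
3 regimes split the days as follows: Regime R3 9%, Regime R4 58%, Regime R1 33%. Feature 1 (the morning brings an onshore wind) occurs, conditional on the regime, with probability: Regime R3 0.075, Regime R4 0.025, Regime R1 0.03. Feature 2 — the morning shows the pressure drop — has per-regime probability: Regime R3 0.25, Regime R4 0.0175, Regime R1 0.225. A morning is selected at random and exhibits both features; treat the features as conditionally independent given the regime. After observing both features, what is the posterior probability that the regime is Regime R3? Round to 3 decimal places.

By Bayes' rule, posterior ∝ prior × likelihood:
  Regime R3: 0.09 × 0.075 × 0.25 = 0.0016875
  Regime R4: 0.58 × 0.025 × 0.0175 = 0.00025375
  Regime R1: 0.33 × 0.03 × 0.225 = 0.0022275
Sum = 0.00416875.
P(Regime R3 | evidence) = 0.0016875 / 0.00416875 ≈ 0.405.

0.405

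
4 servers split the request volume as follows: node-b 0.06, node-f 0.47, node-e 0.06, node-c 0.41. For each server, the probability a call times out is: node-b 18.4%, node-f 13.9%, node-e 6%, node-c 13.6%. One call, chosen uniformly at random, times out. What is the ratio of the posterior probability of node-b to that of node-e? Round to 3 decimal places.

Unnormalized posteriors (prior × likelihood):
  node-b: 0.06 × 0.184 = 0.01104
  node-f: 0.47 × 0.139 = 0.06533
  node-e: 0.06 × 0.06 = 0.0036
  node-c: 0.41 × 0.136 = 0.05576
Normalizing constant = 0.13573.
The ratio is 0.01104 / 0.0036 (the normalizer cancels) = 3.067.

3.067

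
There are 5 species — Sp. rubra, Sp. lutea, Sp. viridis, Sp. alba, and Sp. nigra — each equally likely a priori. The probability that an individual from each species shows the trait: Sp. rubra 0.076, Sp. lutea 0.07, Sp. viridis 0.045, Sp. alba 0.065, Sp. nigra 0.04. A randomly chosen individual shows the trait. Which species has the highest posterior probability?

Sp. rubra

With a uniform prior (1/5 each), posterior ∝ likelihood:
  Sp. rubra: 0.076
  Sp. lutea: 0.07
  Sp. viridis: 0.045
  Sp. alba: 0.065
  Sp. nigra: 0.04
Sum = 0.296.
Largest term belongs to Sp. rubra, so Sp. rubra is most probable.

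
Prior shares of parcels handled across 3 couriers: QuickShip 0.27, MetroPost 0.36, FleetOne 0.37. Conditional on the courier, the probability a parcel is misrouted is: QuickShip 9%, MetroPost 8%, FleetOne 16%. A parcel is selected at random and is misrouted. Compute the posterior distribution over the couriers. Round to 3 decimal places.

QuickShip 0.216, MetroPost 0.256, FleetOne 0.527

By Bayes' rule, posterior ∝ prior × likelihood:
  QuickShip: 0.27 × 0.09 = 0.0243
  MetroPost: 0.36 × 0.08 = 0.0288
  FleetOne: 0.37 × 0.16 = 0.0592
Total = 0.1123.
P(QuickShip | misrouted) = 0.0243/0.1123 ≈ 0.216
P(MetroPost | misrouted) = 0.0288/0.1123 ≈ 0.256
P(FleetOne | misrouted) = 0.0592/0.1123 ≈ 0.527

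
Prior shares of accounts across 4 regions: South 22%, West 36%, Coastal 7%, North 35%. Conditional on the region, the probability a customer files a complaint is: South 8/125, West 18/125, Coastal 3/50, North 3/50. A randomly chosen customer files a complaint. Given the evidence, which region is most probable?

West

By Bayes' rule, posterior ∝ prior × likelihood:
  South: 0.22 × 0.064 = 0.01408
  West: 0.36 × 0.144 = 0.05184
  Coastal: 0.07 × 0.06 = 0.0042
  North: 0.35 × 0.06 = 0.021
Total = 0.09112.
Largest term belongs to West, so West is most probable.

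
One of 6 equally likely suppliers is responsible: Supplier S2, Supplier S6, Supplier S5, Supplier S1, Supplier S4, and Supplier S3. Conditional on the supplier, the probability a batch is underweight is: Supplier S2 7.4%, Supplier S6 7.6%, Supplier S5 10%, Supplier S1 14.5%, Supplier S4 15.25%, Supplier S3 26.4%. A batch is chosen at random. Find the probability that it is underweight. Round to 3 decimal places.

With a uniform prior (1/6 each), posterior ∝ likelihood:
  Supplier S2: 0.074
  Supplier S6: 0.076
  Supplier S5: 0.1
  Supplier S1: 0.145
  Supplier S4: 0.1525
  Supplier S3: 0.264
P(underweight) = (1/6) × (0.074 + 0.076 + 0.1 + 0.145 + 0.1525 + 0.264) = 0.8115/6 ≈ 0.135.

0.135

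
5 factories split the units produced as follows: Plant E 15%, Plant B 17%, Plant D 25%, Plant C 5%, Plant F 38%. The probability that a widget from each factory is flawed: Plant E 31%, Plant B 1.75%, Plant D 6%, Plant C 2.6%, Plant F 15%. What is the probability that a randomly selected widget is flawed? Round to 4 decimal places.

Unnormalized posteriors (prior × likelihood):
  Plant E: 0.15 × 0.31 = 0.0465
  Plant B: 0.17 × 0.0175 = 0.002975
  Plant D: 0.25 × 0.06 = 0.015
  Plant C: 0.05 × 0.026 = 0.0013
  Plant F: 0.38 × 0.15 = 0.057
P(flawed) = 0.0465 + 0.002975 + 0.015 + 0.0013 + 0.057 = 0.122775 → 0.1228.

0.1228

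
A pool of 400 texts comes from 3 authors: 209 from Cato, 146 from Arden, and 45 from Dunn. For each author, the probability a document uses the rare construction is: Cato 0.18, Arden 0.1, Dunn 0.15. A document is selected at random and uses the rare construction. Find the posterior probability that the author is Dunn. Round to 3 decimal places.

0.114

Unnormalized posteriors (prior × likelihood):
  Cato: 0.5225 × 0.18 = 0.09405
  Arden: 0.365 × 0.1 = 0.0365
  Dunn: 0.1125 × 0.15 = 0.016875
Normalizing constant = 0.147425.
P(Dunn | evidence) = 0.016875 / 0.147425 ≈ 0.114.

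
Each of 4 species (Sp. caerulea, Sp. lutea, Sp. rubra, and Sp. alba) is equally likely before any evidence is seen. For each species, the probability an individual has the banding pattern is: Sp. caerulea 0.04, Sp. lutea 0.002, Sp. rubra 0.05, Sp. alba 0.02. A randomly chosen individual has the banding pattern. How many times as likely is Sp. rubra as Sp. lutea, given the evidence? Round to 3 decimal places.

25.000

With a uniform prior (1/4 each), posterior ∝ likelihood:
  Sp. caerulea: 0.04
  Sp. lutea: 0.002
  Sp. rubra: 0.05
  Sp. alba: 0.02
Sum = 0.112.
The ratio is 0.05 / 0.002 (the normalizer cancels) = 25.000.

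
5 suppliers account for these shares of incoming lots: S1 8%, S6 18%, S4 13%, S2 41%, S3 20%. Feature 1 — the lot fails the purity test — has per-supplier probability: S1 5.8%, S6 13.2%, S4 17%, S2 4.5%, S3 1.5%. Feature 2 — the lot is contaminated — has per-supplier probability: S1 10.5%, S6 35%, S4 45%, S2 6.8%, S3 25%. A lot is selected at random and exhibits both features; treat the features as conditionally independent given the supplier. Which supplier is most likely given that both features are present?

S4

Compute prior × likelihood for every hypothesis:
  S1: 0.08 × 0.058 × 0.105 = 0.0004872
  S6: 0.18 × 0.132 × 0.35 = 0.008316
  S4: 0.13 × 0.17 × 0.45 = 0.009945
  S2: 0.41 × 0.045 × 0.068 = 0.0012546
  S3: 0.2 × 0.015 × 0.25 = 0.00075
Total = 0.0207528.
Largest term belongs to S4, so S4 is most probable.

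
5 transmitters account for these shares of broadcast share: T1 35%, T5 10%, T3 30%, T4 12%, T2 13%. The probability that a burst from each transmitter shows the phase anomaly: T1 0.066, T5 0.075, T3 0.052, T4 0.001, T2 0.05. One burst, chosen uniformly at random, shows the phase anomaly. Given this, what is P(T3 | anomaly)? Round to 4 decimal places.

Prior × likelihood for each hypothesis:
  T1: 0.35 × 0.066 = 0.0231
  T5: 0.1 × 0.075 = 0.0075
  T3: 0.3 × 0.052 = 0.0156
  T4: 0.12 × 0.001 = 0.00012
  T2: 0.13 × 0.05 = 0.0065
Sum = 0.05282.
P(T3 | evidence) = 0.0156 / 0.05282 ≈ 0.2953.

0.2953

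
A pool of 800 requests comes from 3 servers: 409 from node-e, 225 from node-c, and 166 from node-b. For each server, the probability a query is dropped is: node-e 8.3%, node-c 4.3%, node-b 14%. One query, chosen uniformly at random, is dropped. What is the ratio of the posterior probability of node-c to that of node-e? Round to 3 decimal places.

Prior × likelihood for each hypothesis:
  node-e: 0.51125 × 0.083 = 0.04243375
  node-c: 0.28125 × 0.043 = 0.01209375
  node-b: 0.2075 × 0.14 = 0.02905
Normalizing constant = 0.0835775.
The ratio is 0.01209375 / 0.04243375 (the normalizer cancels) = 0.285.

0.285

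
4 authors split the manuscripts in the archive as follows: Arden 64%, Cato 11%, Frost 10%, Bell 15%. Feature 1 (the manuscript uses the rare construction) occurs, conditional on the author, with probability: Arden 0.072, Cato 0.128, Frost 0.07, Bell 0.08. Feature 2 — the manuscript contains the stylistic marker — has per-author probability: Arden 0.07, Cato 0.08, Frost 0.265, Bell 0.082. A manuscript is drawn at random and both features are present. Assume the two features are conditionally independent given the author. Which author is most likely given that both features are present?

By Bayes' rule, posterior ∝ prior × likelihood:
  Arden: 0.64 × 0.072 × 0.07 = 0.0032256
  Cato: 0.11 × 0.128 × 0.08 = 0.0011264
  Frost: 0.1 × 0.07 × 0.265 = 0.001855
  Bell: 0.15 × 0.08 × 0.082 = 0.000984
Total = 0.007191.
Largest term belongs to Arden, so Arden is most probable.

Arden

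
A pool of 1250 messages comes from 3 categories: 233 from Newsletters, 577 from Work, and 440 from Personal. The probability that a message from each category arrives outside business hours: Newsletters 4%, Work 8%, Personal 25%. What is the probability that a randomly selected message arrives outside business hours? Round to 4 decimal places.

0.1324

By Bayes' rule, posterior ∝ prior × likelihood:
  Newsletters: 0.1864 × 0.04 = 0.007456
  Work: 0.4616 × 0.08 = 0.036928
  Personal: 0.352 × 0.25 = 0.088
P(off-hours) = 0.007456 + 0.036928 + 0.088 = 0.132384 → 0.1324.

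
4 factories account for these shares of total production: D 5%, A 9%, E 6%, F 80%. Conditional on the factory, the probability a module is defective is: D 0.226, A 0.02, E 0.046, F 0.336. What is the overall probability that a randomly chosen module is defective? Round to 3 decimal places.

0.285

Unnormalized posteriors (prior × likelihood):
  D: 0.05 × 0.226 = 0.0113
  A: 0.09 × 0.02 = 0.0018
  E: 0.06 × 0.046 = 0.00276
  F: 0.8 × 0.336 = 0.2688
P(defective) = 0.0113 + 0.0018 + 0.00276 + 0.2688 = 0.28466 → 0.285.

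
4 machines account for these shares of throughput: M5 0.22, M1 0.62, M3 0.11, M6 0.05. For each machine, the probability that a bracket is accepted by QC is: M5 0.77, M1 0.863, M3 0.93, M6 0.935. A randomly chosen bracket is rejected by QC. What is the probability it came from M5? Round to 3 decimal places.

Taking complements, P(rejected | each) = M5 0.23, M1 0.137, M3 0.07, M6 0.065.
By Bayes' rule, posterior ∝ prior × likelihood:
  M5: 0.22 × 0.23 = 0.0506
  M1: 0.62 × 0.137 = 0.08494
  M3: 0.11 × 0.07 = 0.0077
  M6: 0.05 × 0.065 = 0.00325
Normalizing constant = 0.14649.
P(M5 | evidence) = 0.0506 / 0.14649 ≈ 0.345.

0.345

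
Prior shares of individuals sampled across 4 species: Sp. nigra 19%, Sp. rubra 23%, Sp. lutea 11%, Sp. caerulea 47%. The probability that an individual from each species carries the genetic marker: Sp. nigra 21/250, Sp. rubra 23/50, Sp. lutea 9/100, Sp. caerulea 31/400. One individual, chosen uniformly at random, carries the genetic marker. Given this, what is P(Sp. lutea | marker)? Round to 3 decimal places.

0.059

Prior × likelihood for each hypothesis:
  Sp. nigra: 0.19 × 0.084 = 0.01596
  Sp. rubra: 0.23 × 0.46 = 0.1058
  Sp. lutea: 0.11 × 0.09 = 0.0099
  Sp. caerulea: 0.47 × 0.0775 = 0.036425
Sum = 0.168085.
P(Sp. lutea | evidence) = 0.0099 / 0.168085 ≈ 0.059.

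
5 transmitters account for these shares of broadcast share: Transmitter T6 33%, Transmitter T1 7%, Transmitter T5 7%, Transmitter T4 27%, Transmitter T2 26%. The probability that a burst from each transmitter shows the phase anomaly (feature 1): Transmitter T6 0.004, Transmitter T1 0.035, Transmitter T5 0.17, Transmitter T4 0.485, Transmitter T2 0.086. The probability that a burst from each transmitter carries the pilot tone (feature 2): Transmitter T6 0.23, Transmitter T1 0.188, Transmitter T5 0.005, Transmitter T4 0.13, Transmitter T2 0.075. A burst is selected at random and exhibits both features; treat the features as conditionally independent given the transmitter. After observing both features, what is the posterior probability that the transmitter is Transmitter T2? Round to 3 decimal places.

0.086

Prior × likelihood for each hypothesis:
  Transmitter T6: 0.33 × 0.004 × 0.23 = 0.0003036
  Transmitter T1: 0.07 × 0.035 × 0.188 = 0.0004606
  Transmitter T5: 0.07 × 0.17 × 0.005 = 0.0000595
  Transmitter T4: 0.27 × 0.485 × 0.13 = 0.0170235
  Transmitter T2: 0.26 × 0.086 × 0.075 = 0.001677
Total = 0.0195242.
P(Transmitter T2 | evidence) = 0.001677 / 0.0195242 ≈ 0.086.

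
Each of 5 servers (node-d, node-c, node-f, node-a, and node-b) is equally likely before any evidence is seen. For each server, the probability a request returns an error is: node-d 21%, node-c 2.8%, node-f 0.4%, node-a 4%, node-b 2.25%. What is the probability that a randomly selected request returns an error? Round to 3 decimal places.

Since the prior is uniform, the posterior is proportional to the likelihood:
  node-d: 0.21
  node-c: 0.028
  node-f: 0.004
  node-a: 0.04
  node-b: 0.0225
P(error) = (1/5) × (0.21 + 0.028 + 0.004 + 0.04 + 0.0225) = 0.3045/5 ≈ 0.061.

0.061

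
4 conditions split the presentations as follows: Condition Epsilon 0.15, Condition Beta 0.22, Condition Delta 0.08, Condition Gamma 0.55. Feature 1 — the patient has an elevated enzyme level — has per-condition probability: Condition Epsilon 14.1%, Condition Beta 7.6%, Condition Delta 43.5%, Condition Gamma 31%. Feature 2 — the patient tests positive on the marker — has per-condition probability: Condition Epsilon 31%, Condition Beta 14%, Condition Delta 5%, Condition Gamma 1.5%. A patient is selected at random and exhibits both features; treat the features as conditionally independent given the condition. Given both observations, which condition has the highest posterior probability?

Condition Epsilon

Unnormalized posteriors (prior × likelihood):
  Condition Epsilon: 0.15 × 0.141 × 0.31 = 0.0065565
  Condition Beta: 0.22 × 0.076 × 0.14 = 0.0023408
  Condition Delta: 0.08 × 0.435 × 0.05 = 0.00174
  Condition Gamma: 0.55 × 0.31 × 0.015 = 0.0025575
Total = 0.0131948.
Largest term belongs to Condition Epsilon, so Condition Epsilon is most probable.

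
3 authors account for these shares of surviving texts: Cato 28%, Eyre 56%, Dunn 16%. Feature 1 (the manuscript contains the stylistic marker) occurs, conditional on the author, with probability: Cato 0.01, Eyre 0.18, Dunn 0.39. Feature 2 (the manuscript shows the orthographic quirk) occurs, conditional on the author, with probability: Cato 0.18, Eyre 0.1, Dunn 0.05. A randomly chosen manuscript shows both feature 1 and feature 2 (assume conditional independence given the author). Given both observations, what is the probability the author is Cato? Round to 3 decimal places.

0.037

Unnormalized posteriors (prior × likelihood):
  Cato: 0.28 × 0.01 × 0.18 = 0.000504
  Eyre: 0.56 × 0.18 × 0.1 = 0.01008
  Dunn: 0.16 × 0.39 × 0.05 = 0.00312
Sum = 0.013704.
P(Cato | evidence) = 0.000504 / 0.013704 ≈ 0.037.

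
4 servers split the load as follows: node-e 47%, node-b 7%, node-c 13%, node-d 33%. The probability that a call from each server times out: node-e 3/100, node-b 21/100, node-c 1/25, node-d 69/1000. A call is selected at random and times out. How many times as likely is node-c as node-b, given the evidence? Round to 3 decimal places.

Unnormalized posteriors (prior × likelihood):
  node-e: 0.47 × 0.03 = 0.0141
  node-b: 0.07 × 0.21 = 0.0147
  node-c: 0.13 × 0.04 = 0.0052
  node-d: 0.33 × 0.069 = 0.02277
Sum = 0.05677.
The ratio is 0.0052 / 0.0147 (the normalizer cancels) = 0.354.

0.354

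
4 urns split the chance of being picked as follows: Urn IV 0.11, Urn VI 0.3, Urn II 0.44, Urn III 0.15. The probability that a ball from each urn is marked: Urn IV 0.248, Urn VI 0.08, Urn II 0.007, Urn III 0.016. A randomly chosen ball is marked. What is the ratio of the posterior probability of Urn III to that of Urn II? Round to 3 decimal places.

0.779

Unnormalized posteriors (prior × likelihood):
  Urn IV: 0.11 × 0.248 = 0.02728
  Urn VI: 0.3 × 0.08 = 0.024
  Urn II: 0.44 × 0.007 = 0.00308
  Urn III: 0.15 × 0.016 = 0.0024
Normalizing constant = 0.05676.
The ratio is 0.0024 / 0.00308 (the normalizer cancels) = 0.779.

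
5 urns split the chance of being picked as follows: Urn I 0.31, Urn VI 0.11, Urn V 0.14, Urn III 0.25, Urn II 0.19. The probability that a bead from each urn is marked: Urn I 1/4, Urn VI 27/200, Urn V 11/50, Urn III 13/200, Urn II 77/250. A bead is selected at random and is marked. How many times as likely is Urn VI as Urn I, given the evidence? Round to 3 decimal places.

0.192

By Bayes' rule, posterior ∝ prior × likelihood:
  Urn I: 0.31 × 0.25 = 0.0775
  Urn VI: 0.11 × 0.135 = 0.01485
  Urn V: 0.14 × 0.22 = 0.0308
  Urn III: 0.25 × 0.065 = 0.01625
  Urn II: 0.19 × 0.308 = 0.05852
Total = 0.19792.
The ratio is 0.01485 / 0.0775 (the normalizer cancels) = 0.192.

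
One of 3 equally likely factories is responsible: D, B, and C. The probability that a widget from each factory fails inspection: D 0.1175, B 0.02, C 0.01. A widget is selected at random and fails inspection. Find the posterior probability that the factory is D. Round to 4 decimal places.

With a uniform prior (1/3 each), posterior ∝ likelihood:
  D: 0.1175
  B: 0.02
  C: 0.01
Sum = 0.1475.
P(D | evidence) = 0.1175 / 0.1475 ≈ 0.7966.

0.7966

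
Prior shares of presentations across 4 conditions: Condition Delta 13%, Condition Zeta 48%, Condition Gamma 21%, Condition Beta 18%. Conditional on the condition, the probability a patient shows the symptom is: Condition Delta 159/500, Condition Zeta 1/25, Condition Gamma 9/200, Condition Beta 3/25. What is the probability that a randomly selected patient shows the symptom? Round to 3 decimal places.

0.092

Compute prior × likelihood for every hypothesis:
  Condition Delta: 0.13 × 0.318 = 0.04134
  Condition Zeta: 0.48 × 0.04 = 0.0192
  Condition Gamma: 0.21 × 0.045 = 0.00945
  Condition Beta: 0.18 × 0.12 = 0.0216
P(symptomatic) = 0.04134 + 0.0192 + 0.00945 + 0.0216 = 0.09159 → 0.092.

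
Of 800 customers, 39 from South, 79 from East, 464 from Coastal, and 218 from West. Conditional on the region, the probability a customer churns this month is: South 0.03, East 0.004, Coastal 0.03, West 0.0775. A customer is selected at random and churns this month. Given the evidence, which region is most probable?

West

Compute prior × likelihood for every hypothesis:
  South: 0.04875 × 0.03 = 0.0014625
  East: 0.09875 × 0.004 = 0.000395
  Coastal: 0.58 × 0.03 = 0.0174
  West: 0.2725 × 0.0775 = 0.02111875
Total = 0.04037625.
Largest term belongs to West, so West is most probable.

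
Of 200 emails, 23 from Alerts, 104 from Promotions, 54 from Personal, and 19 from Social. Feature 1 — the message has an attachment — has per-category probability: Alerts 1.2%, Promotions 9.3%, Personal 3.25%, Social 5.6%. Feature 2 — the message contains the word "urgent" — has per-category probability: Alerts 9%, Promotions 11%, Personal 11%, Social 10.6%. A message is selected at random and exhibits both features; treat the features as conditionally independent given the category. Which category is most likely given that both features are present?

Promotions

By Bayes' rule, posterior ∝ prior × likelihood:
  Alerts: 0.115 × 0.012 × 0.09 = 0.0001242
  Promotions: 0.52 × 0.093 × 0.11 = 0.0053196
  Personal: 0.27 × 0.0325 × 0.11 = 0.00096525
  Social: 0.095 × 0.056 × 0.106 = 0.00056392
Total = 0.00697297.
Largest term belongs to Promotions, so Promotions is most probable.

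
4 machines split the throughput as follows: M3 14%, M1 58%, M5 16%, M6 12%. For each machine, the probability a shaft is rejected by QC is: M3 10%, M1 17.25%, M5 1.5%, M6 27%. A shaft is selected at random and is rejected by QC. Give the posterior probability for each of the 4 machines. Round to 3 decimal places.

M3 0.094, M1 0.672, M5 0.016, M6 0.218

Prior × likelihood for each hypothesis:
  M3: 0.14 × 0.1 = 0.014
  M1: 0.58 × 0.1725 = 0.10005
  M5: 0.16 × 0.015 = 0.0024
  M6: 0.12 × 0.27 = 0.0324
Total = 0.14885.
P(M3 | rejected) = 0.014/0.14885 ≈ 0.094
P(M1 | rejected) = 0.10005/0.14885 ≈ 0.672
P(M5 | rejected) = 0.0024/0.14885 ≈ 0.016
P(M6 | rejected) = 0.0324/0.14885 ≈ 0.218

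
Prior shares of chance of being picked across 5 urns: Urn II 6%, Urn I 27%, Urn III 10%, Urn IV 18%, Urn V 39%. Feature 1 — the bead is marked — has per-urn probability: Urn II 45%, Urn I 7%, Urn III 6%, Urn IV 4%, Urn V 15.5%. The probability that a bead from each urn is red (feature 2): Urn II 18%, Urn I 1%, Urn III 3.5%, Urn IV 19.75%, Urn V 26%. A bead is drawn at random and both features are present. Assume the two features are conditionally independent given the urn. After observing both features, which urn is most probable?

Unnormalized posteriors (prior × likelihood):
  Urn II: 0.06 × 0.45 × 0.18 = 0.00486
  Urn I: 0.27 × 0.07 × 0.01 = 0.000189
  Urn III: 0.1 × 0.06 × 0.035 = 0.00021
  Urn IV: 0.18 × 0.04 × 0.1975 = 0.001422
  Urn V: 0.39 × 0.155 × 0.26 = 0.015717
Normalizing constant = 0.022398.
Largest term belongs to Urn V, so Urn V is most probable.

Urn V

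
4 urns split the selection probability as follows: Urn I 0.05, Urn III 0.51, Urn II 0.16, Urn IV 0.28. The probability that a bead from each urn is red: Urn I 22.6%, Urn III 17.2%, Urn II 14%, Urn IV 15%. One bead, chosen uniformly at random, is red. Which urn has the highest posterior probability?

By Bayes' rule, posterior ∝ prior × likelihood:
  Urn I: 0.05 × 0.226 = 0.0113
  Urn III: 0.51 × 0.172 = 0.08772
  Urn II: 0.16 × 0.14 = 0.0224
  Urn IV: 0.28 × 0.15 = 0.042
Sum = 0.16342.
Largest term belongs to Urn III, so Urn III is most probable.

Urn III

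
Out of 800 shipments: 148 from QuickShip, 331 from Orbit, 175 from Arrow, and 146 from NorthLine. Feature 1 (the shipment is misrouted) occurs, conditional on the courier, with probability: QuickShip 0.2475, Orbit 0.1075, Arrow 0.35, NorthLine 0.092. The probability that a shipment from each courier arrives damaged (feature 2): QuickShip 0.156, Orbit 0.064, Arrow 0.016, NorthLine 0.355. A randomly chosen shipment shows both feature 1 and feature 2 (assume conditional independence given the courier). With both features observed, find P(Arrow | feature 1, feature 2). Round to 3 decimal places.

0.071

By Bayes' rule, posterior ∝ prior × likelihood:
  QuickShip: 0.185 × 0.2475 × 0.156 = 0.00714285
  Orbit: 0.41375 × 0.1075 × 0.064 = 0.0028466
  Arrow: 0.21875 × 0.35 × 0.016 = 0.001225
  NorthLine: 0.1825 × 0.092 × 0.355 = 0.00596045
Sum = 0.0171749.
P(Arrow | evidence) = 0.001225 / 0.0171749 ≈ 0.071.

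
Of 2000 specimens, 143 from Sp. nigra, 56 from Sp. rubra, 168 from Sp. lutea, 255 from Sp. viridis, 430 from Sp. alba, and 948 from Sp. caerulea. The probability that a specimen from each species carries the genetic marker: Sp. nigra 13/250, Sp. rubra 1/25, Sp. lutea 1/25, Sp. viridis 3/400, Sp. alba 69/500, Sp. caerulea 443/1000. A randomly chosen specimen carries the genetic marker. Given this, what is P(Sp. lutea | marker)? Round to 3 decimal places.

0.014

By Bayes' rule, posterior ∝ prior × likelihood:
  Sp. nigra: 0.0715 × 0.052 = 0.003718
  Sp. rubra: 0.028 × 0.04 = 0.00112
  Sp. lutea: 0.084 × 0.04 = 0.00336
  Sp. viridis: 0.1275 × 0.0075 = 0.00095625
  Sp. alba: 0.215 × 0.138 = 0.02967
  Sp. caerulea: 0.474 × 0.443 = 0.209982
Sum = 0.24880625.
P(Sp. lutea | evidence) = 0.00336 / 0.24880625 ≈ 0.014.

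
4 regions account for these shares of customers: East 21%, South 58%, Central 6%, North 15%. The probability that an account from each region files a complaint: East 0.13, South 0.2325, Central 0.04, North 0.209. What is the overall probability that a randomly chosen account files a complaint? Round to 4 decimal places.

0.1959

Compute prior × likelihood for every hypothesis:
  East: 0.21 × 0.13 = 0.0273
  South: 0.58 × 0.2325 = 0.13485
  Central: 0.06 × 0.04 = 0.0024
  North: 0.15 × 0.209 = 0.03135
P(complaint) = 0.0273 + 0.13485 + 0.0024 + 0.03135 = 0.1959 → 0.1959.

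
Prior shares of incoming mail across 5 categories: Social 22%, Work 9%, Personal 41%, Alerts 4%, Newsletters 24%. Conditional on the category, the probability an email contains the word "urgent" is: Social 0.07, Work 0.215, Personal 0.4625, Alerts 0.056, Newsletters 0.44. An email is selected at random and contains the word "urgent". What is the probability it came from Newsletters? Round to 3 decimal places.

0.318

Unnormalized posteriors (prior × likelihood):
  Social: 0.22 × 0.07 = 0.0154
  Work: 0.09 × 0.215 = 0.01935
  Personal: 0.41 × 0.4625 = 0.189625
  Alerts: 0.04 × 0.056 = 0.00224
  Newsletters: 0.24 × 0.44 = 0.1056
Sum = 0.332215.
P(Newsletters | evidence) = 0.1056 / 0.332215 ≈ 0.318.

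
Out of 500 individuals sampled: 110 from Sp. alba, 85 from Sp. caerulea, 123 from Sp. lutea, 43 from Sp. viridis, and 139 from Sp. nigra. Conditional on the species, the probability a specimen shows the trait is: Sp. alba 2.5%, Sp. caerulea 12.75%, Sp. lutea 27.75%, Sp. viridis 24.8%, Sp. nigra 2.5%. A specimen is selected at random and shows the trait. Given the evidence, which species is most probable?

Sp. lutea

Prior × likelihood for each hypothesis:
  Sp. alba: 0.22 × 0.025 = 0.0055
  Sp. caerulea: 0.17 × 0.1275 = 0.021675
  Sp. lutea: 0.246 × 0.2775 = 0.068265
  Sp. viridis: 0.086 × 0.248 = 0.021328
  Sp. nigra: 0.278 × 0.025 = 0.00695
Sum = 0.123718.
Largest term belongs to Sp. lutea, so Sp. lutea is most probable.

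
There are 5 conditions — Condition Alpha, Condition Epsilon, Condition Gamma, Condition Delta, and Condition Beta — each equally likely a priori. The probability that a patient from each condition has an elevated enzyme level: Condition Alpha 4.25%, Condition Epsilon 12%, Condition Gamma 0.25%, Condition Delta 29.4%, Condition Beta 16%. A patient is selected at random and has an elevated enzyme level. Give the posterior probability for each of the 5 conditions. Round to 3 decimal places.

Condition Alpha 0.069, Condition Epsilon 0.194, Condition Gamma 0.004, Condition Delta 0.475, Condition Beta 0.258

With a uniform prior (1/5 each), posterior ∝ likelihood:
  Condition Alpha: 0.0425
  Condition Epsilon: 0.12
  Condition Gamma: 0.0025
  Condition Delta: 0.294
  Condition Beta: 0.16
Sum = 0.619.
P(Condition Alpha | elevated) = 0.0425/0.619 ≈ 0.069
P(Condition Epsilon | elevated) = 0.12/0.619 ≈ 0.194
P(Condition Gamma | elevated) = 0.0025/0.619 ≈ 0.004
P(Condition Delta | elevated) = 0.294/0.619 ≈ 0.475
P(Condition Beta | elevated) = 0.16/0.619 ≈ 0.258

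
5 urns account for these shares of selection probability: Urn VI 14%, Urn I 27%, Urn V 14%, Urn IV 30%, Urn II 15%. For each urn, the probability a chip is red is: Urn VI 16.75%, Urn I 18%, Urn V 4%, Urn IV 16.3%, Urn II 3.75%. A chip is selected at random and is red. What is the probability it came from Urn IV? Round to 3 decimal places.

Prior × likelihood for each hypothesis:
  Urn VI: 0.14 × 0.1675 = 0.02345
  Urn I: 0.27 × 0.18 = 0.0486
  Urn V: 0.14 × 0.04 = 0.0056
  Urn IV: 0.3 × 0.163 = 0.0489
  Urn II: 0.15 × 0.0375 = 0.005625
Normalizing constant = 0.132175.
P(Urn IV | evidence) = 0.0489 / 0.132175 ≈ 0.370.

0.370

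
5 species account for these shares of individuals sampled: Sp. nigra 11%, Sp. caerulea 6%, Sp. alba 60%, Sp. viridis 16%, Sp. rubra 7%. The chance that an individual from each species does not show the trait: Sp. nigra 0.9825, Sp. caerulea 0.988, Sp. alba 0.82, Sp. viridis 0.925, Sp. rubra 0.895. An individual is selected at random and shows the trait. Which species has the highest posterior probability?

Sp. alba

Taking complements, P(trait | each) = Sp. nigra 0.0175, Sp. caerulea 0.012, Sp. alba 0.18, Sp. viridis 0.075, Sp. rubra 0.105.
Prior × likelihood for each hypothesis:
  Sp. nigra: 0.11 × 0.0175 = 0.001925
  Sp. caerulea: 0.06 × 0.012 = 0.00072
  Sp. alba: 0.6 × 0.18 = 0.108
  Sp. viridis: 0.16 × 0.075 = 0.012
  Sp. rubra: 0.07 × 0.105 = 0.00735
Total = 0.129995.
Largest term belongs to Sp. alba, so Sp. alba is most probable.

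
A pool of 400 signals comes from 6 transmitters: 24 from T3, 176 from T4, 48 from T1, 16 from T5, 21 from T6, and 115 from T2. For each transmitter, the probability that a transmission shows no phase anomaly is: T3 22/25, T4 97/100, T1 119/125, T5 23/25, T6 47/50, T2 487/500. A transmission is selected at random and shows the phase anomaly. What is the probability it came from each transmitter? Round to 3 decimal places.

T3 0.180, T4 0.330, T1 0.144, T5 0.080, T6 0.079, T2 0.187

Taking complements, P(anomaly | each) = T3 0.12, T4 0.03, T1 0.048, T5 0.08, T6 0.06, T2 0.026.
Compute prior × likelihood for every hypothesis:
  T3: 0.06 × 0.12 = 0.0072
  T4: 0.44 × 0.03 = 0.0132
  T1: 0.12 × 0.048 = 0.00576
  T5: 0.04 × 0.08 = 0.0032
  T6: 0.0525 × 0.06 = 0.00315
  T2: 0.2875 × 0.026 = 0.007475
Total = 0.039985.
P(T3 | anomaly) = 0.0072/0.039985 ≈ 0.180
P(T4 | anomaly) = 0.0132/0.039985 ≈ 0.330
P(T1 | anomaly) = 0.00576/0.039985 ≈ 0.144
P(T5 | anomaly) = 0.0032/0.039985 ≈ 0.080
P(T6 | anomaly) = 0.00315/0.039985 ≈ 0.079
P(T2 | anomaly) = 0.007475/0.039985 ≈ 0.187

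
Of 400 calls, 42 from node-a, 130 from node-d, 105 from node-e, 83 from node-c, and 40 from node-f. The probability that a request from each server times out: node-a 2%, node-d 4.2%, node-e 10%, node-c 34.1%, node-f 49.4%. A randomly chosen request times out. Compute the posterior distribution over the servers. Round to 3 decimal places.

Prior × likelihood for each hypothesis:
  node-a: 0.105 × 0.02 = 0.0021
  node-d: 0.325 × 0.042 = 0.01365
  node-e: 0.2625 × 0.1 = 0.02625
  node-c: 0.2075 × 0.341 = 0.0707575
  node-f: 0.1 × 0.494 = 0.0494
Sum = 0.1621575.
P(node-a | timeout) = 0.0021/0.1621575 ≈ 0.013
P(node-d | timeout) = 0.01365/0.1621575 ≈ 0.084
P(node-e | timeout) = 0.02625/0.1621575 ≈ 0.162
P(node-c | timeout) = 0.0707575/0.1621575 ≈ 0.436
P(node-f | timeout) = 0.0494/0.1621575 ≈ 0.305

node-a 0.013, node-d 0.084, node-e 0.162, node-c 0.436, node-f 0.305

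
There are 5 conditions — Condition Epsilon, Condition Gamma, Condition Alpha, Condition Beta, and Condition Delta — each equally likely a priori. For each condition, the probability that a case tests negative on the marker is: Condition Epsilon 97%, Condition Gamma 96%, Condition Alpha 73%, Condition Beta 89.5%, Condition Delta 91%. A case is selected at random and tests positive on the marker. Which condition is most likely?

Condition Alpha

Taking complements, P(marker-positive | each) = Condition Epsilon 0.03, Condition Gamma 0.04, Condition Alpha 0.27, Condition Beta 0.105, Condition Delta 0.09.
Since the prior is uniform, the posterior is proportional to the likelihood:
  Condition Epsilon: 0.03
  Condition Gamma: 0.04
  Condition Alpha: 0.27
  Condition Beta: 0.105
  Condition Delta: 0.09
Sum = 0.535.
Largest term belongs to Condition Alpha, so Condition Alpha is most probable.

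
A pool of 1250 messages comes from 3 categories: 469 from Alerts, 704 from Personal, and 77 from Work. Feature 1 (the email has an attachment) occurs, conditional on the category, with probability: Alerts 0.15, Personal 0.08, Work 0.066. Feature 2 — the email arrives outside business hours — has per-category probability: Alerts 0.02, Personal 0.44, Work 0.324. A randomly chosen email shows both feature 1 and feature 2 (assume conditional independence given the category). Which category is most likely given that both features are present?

Personal

Compute prior × likelihood for every hypothesis:
  Alerts: 0.3752 × 0.15 × 0.02 = 0.0011256
  Personal: 0.5632 × 0.08 × 0.44 = 0.01982464
  Work: 0.0616 × 0.066 × 0.324 = 0.0013172544
Sum = 0.0222674944.
Largest term belongs to Personal, so Personal is most probable.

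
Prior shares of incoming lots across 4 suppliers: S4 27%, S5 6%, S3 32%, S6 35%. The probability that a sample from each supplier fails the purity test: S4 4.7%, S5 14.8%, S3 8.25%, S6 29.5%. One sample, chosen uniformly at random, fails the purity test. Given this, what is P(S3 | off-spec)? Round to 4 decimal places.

Compute prior × likelihood for every hypothesis:
  S4: 0.27 × 0.047 = 0.01269
  S5: 0.06 × 0.148 = 0.00888
  S3: 0.32 × 0.0825 = 0.0264
  S6: 0.35 × 0.295 = 0.10325
Sum = 0.15122.
P(S3 | evidence) = 0.0264 / 0.15122 ≈ 0.1746.

0.1746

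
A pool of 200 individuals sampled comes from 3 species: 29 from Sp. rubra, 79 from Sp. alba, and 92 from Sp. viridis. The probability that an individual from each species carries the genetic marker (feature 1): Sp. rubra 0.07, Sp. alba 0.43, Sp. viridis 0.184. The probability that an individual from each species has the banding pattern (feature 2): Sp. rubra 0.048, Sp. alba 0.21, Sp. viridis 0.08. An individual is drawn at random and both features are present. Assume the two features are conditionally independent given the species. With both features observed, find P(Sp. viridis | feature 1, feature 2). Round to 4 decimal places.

0.1577

By Bayes' rule, posterior ∝ prior × likelihood:
  Sp. rubra: 0.145 × 0.07 × 0.048 = 0.0004872
  Sp. alba: 0.395 × 0.43 × 0.21 = 0.0356685
  Sp. viridis: 0.46 × 0.184 × 0.08 = 0.0067712
Normalizing constant = 0.0429269.
P(Sp. viridis | evidence) = 0.0067712 / 0.0429269 ≈ 0.1577.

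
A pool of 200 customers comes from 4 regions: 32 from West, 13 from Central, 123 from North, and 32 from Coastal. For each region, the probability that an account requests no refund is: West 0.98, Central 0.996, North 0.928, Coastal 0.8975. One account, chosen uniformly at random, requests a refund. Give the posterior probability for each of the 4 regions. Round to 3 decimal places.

Taking complements, P(refund | each) = West 0.02, Central 0.004, North 0.072, Coastal 0.1025.
Prior × likelihood for each hypothesis:
  West: 0.16 × 0.02 = 0.0032
  Central: 0.065 × 0.004 = 0.00026
  North: 0.615 × 0.072 = 0.04428
  Coastal: 0.16 × 0.1025 = 0.0164
Sum = 0.06414.
P(West | refund) = 0.0032/0.06414 ≈ 0.050
P(Central | refund) = 0.00026/0.06414 ≈ 0.004
P(North | refund) = 0.04428/0.06414 ≈ 0.690
P(Coastal | refund) = 0.0164/0.06414 ≈ 0.256
(Check: 0.050+0.004+0.690+0.256 = 1.000.)

West 0.050, Central 0.004, North 0.690, Coastal 0.256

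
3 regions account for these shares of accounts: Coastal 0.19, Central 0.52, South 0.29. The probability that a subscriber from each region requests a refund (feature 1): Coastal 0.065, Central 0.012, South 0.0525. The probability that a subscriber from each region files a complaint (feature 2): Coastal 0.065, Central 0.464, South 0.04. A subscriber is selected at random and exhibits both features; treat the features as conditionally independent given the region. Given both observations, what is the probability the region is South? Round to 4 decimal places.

0.1414

Unnormalized posteriors (prior × likelihood):
  Coastal: 0.19 × 0.065 × 0.065 = 0.00080275
  Central: 0.52 × 0.012 × 0.464 = 0.00289536
  South: 0.29 × 0.0525 × 0.04 = 0.000609
Total = 0.00430711.
P(South | evidence) = 0.000609 / 0.00430711 ≈ 0.1414.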